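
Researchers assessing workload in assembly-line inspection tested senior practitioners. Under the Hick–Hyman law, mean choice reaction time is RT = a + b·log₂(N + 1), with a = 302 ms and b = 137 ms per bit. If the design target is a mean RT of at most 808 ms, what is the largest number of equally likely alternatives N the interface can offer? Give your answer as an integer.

Set 302 + 137·log₂(N + 1) ≤ 808.
log₂(N + 1) ≤ (808 − 302) / 137 = 3.6934.
N + 1 ≤ 2^3.6934 = 12.9367.
N ≤ 11.9367, so the largest integer N is 11.

11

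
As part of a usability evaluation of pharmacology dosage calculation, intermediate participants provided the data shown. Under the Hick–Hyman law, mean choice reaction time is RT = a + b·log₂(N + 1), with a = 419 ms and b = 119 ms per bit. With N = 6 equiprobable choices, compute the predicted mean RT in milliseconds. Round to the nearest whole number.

log₂(6 + 1) = log₂(7) = 2.8074.
RT = 419 + 119 × 2.8074 = 419 + 334.0806 = 753.0806 ms.
≈ 753 ms.

753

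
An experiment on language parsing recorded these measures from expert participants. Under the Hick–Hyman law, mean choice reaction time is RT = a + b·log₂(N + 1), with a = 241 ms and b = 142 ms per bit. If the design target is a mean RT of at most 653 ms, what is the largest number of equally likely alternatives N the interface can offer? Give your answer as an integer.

6

Set 241 + 142·log₂(N + 1) ≤ 653.
log₂(N + 1) ≤ (653 − 241) / 142 = 2.9014.
N + 1 ≤ 2^2.9014 = 7.4715.
N ≤ 6.4715, so the largest integer N is 6.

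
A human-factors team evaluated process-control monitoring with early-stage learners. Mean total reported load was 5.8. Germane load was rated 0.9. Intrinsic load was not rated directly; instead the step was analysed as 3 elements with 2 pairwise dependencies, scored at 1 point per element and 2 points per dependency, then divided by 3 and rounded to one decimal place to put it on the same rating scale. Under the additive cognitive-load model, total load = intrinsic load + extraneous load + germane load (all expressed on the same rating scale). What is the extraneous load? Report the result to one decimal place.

2.6

Intrinsic (element-interactivity): (3 × 1 + 2 × 2) / 3 = 7 / 3 = 2.3333 → 2.3.
extraneous load = total − intrinsic − germane
             = 5.8 − 2.3 − 0.9 = 2.6.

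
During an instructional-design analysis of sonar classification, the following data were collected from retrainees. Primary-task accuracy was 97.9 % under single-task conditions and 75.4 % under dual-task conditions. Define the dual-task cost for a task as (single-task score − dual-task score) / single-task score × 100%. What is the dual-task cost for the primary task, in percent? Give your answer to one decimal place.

23.0

Cost = (97.9 − 75.4) / 97.9 × 100%
     = 22.5000 / 97.9 × 100% = 22.9826%.
≈ 23.0%.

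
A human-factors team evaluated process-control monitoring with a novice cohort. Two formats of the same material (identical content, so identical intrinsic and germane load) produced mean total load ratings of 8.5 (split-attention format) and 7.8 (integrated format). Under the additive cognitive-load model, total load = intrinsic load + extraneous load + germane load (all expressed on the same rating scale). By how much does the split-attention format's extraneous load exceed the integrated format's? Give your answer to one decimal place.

0.7

Intrinsic and germane load are equal across formats, so the difference in total load equals the difference in extraneous load.
Extraneous-load difference = 8.5 − 7.8 = 0.7.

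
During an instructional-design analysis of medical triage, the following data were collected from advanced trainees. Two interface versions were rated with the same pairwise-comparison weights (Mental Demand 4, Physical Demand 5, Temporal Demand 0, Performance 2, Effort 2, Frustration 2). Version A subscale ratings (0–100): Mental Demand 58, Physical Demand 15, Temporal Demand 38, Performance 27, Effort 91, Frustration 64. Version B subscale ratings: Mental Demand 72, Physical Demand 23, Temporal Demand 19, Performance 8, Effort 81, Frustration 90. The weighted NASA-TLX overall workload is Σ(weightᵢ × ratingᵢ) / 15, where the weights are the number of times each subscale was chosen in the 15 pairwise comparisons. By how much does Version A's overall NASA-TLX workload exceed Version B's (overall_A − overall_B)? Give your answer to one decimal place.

-6.0

Version A weighted sum = 4·58 + 5·15 + 0·38 + 2·27 + 2·91 + 2·64 = 232 + 75 + 0 + 54 + 182 + 128 = 671; overall_A = 671/15 = 44.7333.
Version B weighted sum = 4·72 + 5·23 + 0·19 + 2·8 + 2·81 + 2·90 = 288 + 115 + 0 + 16 + 162 + 180 = 761; overall_B = 761/15 = 50.7333.
Difference = 44.7333 − 50.7333 = -6.0000 ≈ -6.0.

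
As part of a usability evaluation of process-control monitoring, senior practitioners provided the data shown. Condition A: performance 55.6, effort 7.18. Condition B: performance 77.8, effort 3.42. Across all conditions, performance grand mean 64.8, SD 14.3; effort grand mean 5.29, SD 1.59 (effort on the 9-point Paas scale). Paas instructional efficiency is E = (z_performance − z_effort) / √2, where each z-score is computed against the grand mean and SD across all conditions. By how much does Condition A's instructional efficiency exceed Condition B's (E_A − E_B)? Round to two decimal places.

Condition A: z_P = (55.6 − 64.8)/14.3 = -0.6434; z_E = (7.18 − 5.29)/1.59 = 1.1887; E_A = (-0.6434 − 1.1887)/√2 = -1.2955.
Condition B: z_P = (77.8 − 64.8)/14.3 = 0.9091; z_E = (3.42 − 5.29)/1.59 = -1.1761; E_B = (0.9091 − (-1.1761))/√2 = 1.4745.
E_A − E_B = -1.2955 − 1.4745 = -2.7700 ≈ -2.77.

-2.77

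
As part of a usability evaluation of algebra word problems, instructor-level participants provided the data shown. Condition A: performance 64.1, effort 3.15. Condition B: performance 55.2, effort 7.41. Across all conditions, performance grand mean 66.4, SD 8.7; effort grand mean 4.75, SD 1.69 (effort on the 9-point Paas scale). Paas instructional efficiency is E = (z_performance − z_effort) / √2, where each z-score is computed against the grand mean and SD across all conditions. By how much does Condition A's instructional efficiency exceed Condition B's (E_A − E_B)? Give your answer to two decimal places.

2.51

Condition A: z_P = (64.1 − 66.4)/8.7 = -0.2644; z_E = (3.15 − 4.75)/1.69 = -0.9467; E_A = (-0.2644 − (-0.9467))/√2 = 0.4825.
Condition B: z_P = (55.2 − 66.4)/8.7 = -1.2874; z_E = (7.41 − 4.75)/1.69 = 1.5740; E_B = (-1.2874 − 1.5740)/√2 = -2.0233.
E_A − E_B = 0.4825 − (-2.0233) = 2.5058 ≈ 2.51.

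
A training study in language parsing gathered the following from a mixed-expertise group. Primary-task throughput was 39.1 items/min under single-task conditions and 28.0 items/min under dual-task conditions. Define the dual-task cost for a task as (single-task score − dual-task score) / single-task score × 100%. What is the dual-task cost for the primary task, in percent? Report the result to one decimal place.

Cost = (39.1 − 28.0) / 39.1 × 100%
     = 11.1000 / 39.1 × 100% = 28.3887%.
≈ 28.4%.

28.4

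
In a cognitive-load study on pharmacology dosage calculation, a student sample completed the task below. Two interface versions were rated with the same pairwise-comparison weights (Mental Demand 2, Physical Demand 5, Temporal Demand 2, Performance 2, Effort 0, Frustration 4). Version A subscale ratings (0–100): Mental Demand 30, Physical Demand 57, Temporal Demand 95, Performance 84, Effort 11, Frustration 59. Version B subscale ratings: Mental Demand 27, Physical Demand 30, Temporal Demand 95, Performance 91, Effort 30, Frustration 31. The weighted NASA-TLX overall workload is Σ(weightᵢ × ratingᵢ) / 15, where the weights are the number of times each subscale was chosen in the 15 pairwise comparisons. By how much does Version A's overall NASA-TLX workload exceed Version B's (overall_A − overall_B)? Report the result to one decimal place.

Version A weighted sum = 2·30 + 5·57 + 2·95 + 2·84 + 0·11 + 4·59 = 60 + 285 + 190 + 168 + 0 + 236 = 939; overall_A = 939/15 = 62.6000.
Version B weighted sum = 2·27 + 5·30 + 2·95 + 2·91 + 0·30 + 4·31 = 54 + 150 + 190 + 182 + 0 + 124 = 700; overall_B = 700/15 = 46.6667.
Difference = 62.6000 − 46.6667 = 15.9333 ≈ 15.9.

15.9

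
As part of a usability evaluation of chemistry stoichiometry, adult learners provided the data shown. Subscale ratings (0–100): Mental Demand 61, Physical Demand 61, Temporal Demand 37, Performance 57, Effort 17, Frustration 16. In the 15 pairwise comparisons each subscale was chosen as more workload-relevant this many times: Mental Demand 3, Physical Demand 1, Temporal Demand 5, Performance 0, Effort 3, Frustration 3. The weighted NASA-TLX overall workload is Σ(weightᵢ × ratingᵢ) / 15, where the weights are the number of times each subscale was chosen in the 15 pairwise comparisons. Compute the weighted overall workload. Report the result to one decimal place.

The tallies are the weights (they sum to 15).
Weighted sum = 3·61 + 1·61 + 5·37 + 0·57 + 3·17 + 3·16
            = 183 + 61 + 185 + 0 + 51 + 48 = 528.
Overall workload = 528 / 15 = 35.2000 ≈ 35.2.

35.2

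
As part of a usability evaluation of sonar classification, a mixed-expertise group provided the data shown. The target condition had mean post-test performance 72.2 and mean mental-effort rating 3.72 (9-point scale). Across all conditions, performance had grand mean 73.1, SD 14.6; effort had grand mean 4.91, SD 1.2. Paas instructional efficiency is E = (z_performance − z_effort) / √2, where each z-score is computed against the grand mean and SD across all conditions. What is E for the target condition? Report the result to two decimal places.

0.66

z_performance = (72.2 − 73.1) / 14.6 = -0.9000 / 14.6 = -0.0616.
z_effort = (3.72 − 4.91) / 1.2 = -1.1900 / 1.2 = -0.9917.
z_P − z_E = -0.0616 − (-0.9917) = 0.9301.
E = 0.9301 / √2 = 0.9301 / 1.41421 = 0.6577 ≈ 0.66.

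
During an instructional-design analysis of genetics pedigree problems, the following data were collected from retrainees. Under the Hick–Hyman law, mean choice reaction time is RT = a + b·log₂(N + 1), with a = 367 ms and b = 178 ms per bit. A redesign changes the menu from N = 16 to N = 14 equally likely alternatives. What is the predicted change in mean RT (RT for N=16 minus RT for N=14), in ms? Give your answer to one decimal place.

32.1

RT(16) = 367 + 178·log₂(17) = 367 + 178·4.0875 = 1094.5750 ms.
RT(14) = 367 + 178·log₂(15) = 367 + 178·3.9069 = 1062.4282 ms.
Difference = 1094.5750 − 1062.4282 = 32.1468 ≈ 32.1 ms.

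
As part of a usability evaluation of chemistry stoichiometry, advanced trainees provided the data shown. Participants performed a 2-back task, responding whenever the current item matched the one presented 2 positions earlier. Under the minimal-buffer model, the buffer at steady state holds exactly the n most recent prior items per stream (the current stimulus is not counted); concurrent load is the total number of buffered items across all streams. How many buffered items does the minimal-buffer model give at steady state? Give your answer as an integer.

2

The buffer holds the 2 most recent prior items.
Steady-state concurrent load = 2 items.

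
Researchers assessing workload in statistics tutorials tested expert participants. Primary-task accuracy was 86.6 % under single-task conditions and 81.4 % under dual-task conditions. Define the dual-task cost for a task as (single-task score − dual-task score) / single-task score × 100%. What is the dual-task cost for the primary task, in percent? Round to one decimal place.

Cost = (86.6 − 81.4) / 86.6 × 100%
     = 5.2000 / 86.6 × 100% = 6.0046%.
≈ 6.0%.

6.0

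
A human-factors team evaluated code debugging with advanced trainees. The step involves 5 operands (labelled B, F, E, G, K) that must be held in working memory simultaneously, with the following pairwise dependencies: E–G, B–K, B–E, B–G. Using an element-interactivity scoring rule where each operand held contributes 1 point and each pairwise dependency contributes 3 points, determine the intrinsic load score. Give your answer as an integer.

17

Count of operands held simultaneously: 5.
Count of pairwise dependencies listed: 4.
Element contribution: 5 × 1 = 5.
Interaction contribution: 4 × 3 = 12.
Intrinsic load = 5 + 12 = 17.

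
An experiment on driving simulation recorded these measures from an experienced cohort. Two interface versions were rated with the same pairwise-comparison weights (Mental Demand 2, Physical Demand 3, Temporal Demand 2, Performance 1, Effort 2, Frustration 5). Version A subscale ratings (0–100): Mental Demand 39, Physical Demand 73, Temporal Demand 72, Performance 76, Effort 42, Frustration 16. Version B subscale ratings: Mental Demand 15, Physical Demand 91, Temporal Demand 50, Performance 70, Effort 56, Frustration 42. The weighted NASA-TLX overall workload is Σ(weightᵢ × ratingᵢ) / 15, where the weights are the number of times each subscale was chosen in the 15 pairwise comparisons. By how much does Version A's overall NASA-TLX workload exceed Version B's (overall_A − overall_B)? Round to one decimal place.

Version A weighted sum = 2·39 + 3·73 + 2·72 + 1·76 + 2·42 + 5·16 = 78 + 219 + 144 + 76 + 84 + 80 = 681; overall_A = 681/15 = 45.4000.
Version B weighted sum = 2·15 + 3·91 + 2·50 + 1·70 + 2·56 + 5·42 = 30 + 273 + 100 + 70 + 112 + 210 = 795; overall_B = 795/15 = 53.0000.
Difference = 45.4000 − 53.0000 = -7.6000 ≈ -7.6.

-7.6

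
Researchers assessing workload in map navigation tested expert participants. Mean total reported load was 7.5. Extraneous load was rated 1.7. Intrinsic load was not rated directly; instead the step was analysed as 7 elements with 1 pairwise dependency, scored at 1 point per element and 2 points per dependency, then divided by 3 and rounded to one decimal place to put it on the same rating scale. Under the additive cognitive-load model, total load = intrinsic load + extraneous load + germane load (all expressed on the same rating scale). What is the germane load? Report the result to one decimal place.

2.8

Intrinsic (element-interactivity): (7 × 1 + 1 × 2) / 3 = 9 / 3 = 3.0000 → 3.0.
germane load = total − intrinsic − extraneous
             = 7.5 − 3.0 − 1.7 = 2.8.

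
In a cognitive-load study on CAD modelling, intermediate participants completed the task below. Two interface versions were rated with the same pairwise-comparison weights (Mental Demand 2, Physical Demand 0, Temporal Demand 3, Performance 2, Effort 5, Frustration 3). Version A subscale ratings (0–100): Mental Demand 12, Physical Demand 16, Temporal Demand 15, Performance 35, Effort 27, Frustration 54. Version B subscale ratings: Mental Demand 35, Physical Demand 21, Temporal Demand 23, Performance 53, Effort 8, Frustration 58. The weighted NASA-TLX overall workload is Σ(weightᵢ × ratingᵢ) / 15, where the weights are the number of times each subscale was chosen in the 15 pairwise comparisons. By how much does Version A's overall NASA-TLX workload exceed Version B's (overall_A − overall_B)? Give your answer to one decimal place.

Version A weighted sum = 2·12 + 0·16 + 3·15 + 2·35 + 5·27 + 3·54 = 24 + 0 + 45 + 70 + 135 + 162 = 436; overall_A = 436/15 = 29.0667.
Version B weighted sum = 2·35 + 0·21 + 3·23 + 2·53 + 5·8 + 3·58 = 70 + 0 + 69 + 106 + 40 + 174 = 459; overall_B = 459/15 = 30.6000.
Difference = 29.0667 − 30.6000 = -1.5333 ≈ -1.5.

-1.5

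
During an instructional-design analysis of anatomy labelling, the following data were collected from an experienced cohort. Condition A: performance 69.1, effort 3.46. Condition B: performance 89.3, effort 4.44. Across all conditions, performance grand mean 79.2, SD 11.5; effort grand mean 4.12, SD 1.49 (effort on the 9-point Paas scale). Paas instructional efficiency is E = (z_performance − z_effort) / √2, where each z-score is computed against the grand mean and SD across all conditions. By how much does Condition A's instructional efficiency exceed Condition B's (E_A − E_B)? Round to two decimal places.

Condition A: z_P = (69.1 − 79.2)/11.5 = -0.8783; z_E = (3.46 − 4.12)/1.49 = -0.4430; E_A = (-0.8783 − (-0.4430))/√2 = -0.3078.
Condition B: z_P = (89.3 − 79.2)/11.5 = 0.8783; z_E = (4.44 − 4.12)/1.49 = 0.2148; E_B = (0.8783 − 0.2148)/√2 = 0.4692.
E_A − E_B = -0.3078 − 0.4692 = -0.7770 ≈ -0.78.

-0.78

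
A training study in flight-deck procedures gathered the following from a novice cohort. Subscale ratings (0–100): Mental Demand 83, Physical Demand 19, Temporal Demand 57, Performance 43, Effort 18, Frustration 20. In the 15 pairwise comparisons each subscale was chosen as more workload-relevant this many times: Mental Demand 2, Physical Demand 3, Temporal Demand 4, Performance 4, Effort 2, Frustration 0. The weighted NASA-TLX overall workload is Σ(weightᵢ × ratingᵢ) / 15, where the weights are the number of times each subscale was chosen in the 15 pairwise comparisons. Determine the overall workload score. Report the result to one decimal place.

43.9

The tallies are the weights (they sum to 15).
Weighted sum = 2·83 + 3·19 + 4·57 + 4·43 + 2·18 + 0·20
            = 166 + 57 + 228 + 172 + 36 + 0 = 659.
Overall workload = 659 / 15 = 43.9333 ≈ 43.9.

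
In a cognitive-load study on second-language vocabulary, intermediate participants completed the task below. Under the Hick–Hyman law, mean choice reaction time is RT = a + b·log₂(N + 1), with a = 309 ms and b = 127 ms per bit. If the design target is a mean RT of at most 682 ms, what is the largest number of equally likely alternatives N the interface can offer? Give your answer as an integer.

Set 309 + 127·log₂(N + 1) ≤ 682.
log₂(N + 1) ≤ (682 − 309) / 127 = 2.9370.
N + 1 ≤ 2^2.9370 = 7.6582.
N ≤ 6.6582, so the largest integer N is 6.

6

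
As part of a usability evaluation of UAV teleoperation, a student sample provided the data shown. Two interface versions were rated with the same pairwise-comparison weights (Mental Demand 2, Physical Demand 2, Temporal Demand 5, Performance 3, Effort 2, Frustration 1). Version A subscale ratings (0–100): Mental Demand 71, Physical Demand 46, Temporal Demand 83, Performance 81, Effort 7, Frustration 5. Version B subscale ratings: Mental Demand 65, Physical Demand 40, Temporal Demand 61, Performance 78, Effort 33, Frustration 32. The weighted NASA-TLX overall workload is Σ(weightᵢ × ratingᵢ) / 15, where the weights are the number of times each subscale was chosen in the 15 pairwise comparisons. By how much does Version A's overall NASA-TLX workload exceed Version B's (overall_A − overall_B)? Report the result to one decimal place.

4.3

Version A weighted sum = 2·71 + 2·46 + 5·83 + 3·81 + 2·7 + 1·5 = 142 + 92 + 415 + 243 + 14 + 5 = 911; overall_A = 911/15 = 60.7333.
Version B weighted sum = 2·65 + 2·40 + 5·61 + 3·78 + 2·33 + 1·32 = 130 + 80 + 305 + 234 + 66 + 32 = 847; overall_B = 847/15 = 56.4667.
Difference = 60.7333 − 56.4667 = 4.2666 ≈ 4.3.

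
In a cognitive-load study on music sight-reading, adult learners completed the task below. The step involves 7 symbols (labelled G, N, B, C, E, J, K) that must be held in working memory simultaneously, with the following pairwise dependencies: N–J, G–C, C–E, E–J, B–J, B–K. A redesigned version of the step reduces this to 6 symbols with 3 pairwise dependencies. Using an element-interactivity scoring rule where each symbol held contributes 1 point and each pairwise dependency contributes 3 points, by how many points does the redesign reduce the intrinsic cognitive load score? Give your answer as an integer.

Original: 7 × 1 + 6 × 3 = 7 + 18 = 25.
Redesigned: 6 × 1 + 3 × 3 = 6 + 9 = 15.
Reduction = 25 − 15 = 10.

10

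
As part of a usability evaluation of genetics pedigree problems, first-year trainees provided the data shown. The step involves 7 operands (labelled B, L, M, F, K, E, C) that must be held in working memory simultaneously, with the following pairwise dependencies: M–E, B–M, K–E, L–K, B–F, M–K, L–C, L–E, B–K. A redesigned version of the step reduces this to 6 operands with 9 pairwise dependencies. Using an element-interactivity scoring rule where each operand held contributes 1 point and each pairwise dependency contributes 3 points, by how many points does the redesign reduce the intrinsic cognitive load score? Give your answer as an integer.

Original: 7 × 1 + 9 × 3 = 7 + 27 = 34.
Redesigned: 6 × 1 + 9 × 3 = 6 + 27 = 33.
Reduction = 34 − 33 = 1.

1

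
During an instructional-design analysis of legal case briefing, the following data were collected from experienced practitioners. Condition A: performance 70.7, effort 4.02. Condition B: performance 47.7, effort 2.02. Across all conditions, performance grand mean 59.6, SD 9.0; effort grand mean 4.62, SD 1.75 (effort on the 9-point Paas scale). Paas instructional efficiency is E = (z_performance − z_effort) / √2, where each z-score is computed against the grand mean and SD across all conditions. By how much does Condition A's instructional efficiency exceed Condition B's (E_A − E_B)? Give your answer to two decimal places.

1.00

Condition A: z_P = (70.7 − 59.6)/9.0 = 1.2333; z_E = (4.02 − 4.62)/1.75 = -0.3429; E_A = (1.2333 − (-0.3429))/√2 = 1.1145.
Condition B: z_P = (47.7 − 59.6)/9.0 = -1.3222; z_E = (2.02 − 4.62)/1.75 = -1.4857; E_B = (-1.3222 − (-1.4857))/√2 = 0.1156.
E_A − E_B = 1.1145 − 0.1156 = 0.9989 ≈ 1.00.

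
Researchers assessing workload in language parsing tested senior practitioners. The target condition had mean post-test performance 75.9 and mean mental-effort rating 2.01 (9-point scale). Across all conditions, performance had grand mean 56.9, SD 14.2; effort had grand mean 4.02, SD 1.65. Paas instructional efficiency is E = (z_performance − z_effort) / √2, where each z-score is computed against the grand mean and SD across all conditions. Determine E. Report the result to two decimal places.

z_performance = (75.9 − 56.9) / 14.2 = 19.0000 / 14.2 = 1.3380.
z_effort = (2.01 − 4.02) / 1.65 = -2.0100 / 1.65 = -1.2182.
z_P − z_E = 1.3380 − (-1.2182) = 2.5562.
E = 2.5562 / √2 = 2.5562 / 1.41421 = 1.8075 ≈ 1.81.

1.81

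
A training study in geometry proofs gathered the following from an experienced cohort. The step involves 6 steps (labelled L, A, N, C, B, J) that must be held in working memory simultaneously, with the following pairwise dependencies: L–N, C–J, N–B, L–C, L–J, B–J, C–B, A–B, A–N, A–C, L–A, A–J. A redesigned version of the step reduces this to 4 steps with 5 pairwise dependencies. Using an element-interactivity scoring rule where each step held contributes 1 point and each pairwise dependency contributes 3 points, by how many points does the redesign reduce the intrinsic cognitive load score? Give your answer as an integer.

23

Original: 6 × 1 + 12 × 3 = 6 + 36 = 42.
Redesigned: 4 × 1 + 5 × 3 = 4 + 15 = 19.
Reduction = 42 − 19 = 23.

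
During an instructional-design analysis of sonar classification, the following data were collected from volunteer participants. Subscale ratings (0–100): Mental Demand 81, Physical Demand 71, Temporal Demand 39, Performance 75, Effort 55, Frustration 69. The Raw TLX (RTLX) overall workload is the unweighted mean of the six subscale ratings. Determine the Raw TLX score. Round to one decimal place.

Sum of ratings = 81 + 71 + 39 + 75 + 55 + 69 = 390.
RTLX = 390 / 6 = 65.0000 ≈ 65.0.

65.0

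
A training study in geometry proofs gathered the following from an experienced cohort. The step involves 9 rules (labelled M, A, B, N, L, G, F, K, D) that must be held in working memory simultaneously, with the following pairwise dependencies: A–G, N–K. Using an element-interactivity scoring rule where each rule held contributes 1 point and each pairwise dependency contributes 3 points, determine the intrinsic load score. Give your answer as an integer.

15

Count of rules held simultaneously: 9.
Count of pairwise dependencies listed: 2.
Element contribution: 9 × 1 = 9.
Interaction contribution: 2 × 3 = 6.
Intrinsic load = 9 + 6 = 15.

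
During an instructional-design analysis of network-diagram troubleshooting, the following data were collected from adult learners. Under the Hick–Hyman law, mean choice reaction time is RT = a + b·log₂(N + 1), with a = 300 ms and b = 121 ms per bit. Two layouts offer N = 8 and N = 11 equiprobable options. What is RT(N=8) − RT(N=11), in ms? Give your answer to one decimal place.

-50.2

RT(8) = 300 + 121·log₂(9) = 300 + 121·3.1699 = 683.5579 ms.
RT(11) = 300 + 121·log₂(12) = 300 + 121·3.5850 = 733.7850 ms.
Difference = 683.5579 − 733.7850 = -50.2271 ≈ -50.2 ms.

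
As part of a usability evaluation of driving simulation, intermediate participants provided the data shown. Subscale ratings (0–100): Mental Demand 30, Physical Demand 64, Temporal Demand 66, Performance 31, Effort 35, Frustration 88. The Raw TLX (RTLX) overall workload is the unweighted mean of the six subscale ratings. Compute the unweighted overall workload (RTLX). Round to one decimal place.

Sum of ratings = 30 + 64 + 66 + 31 + 35 + 88 = 314.
RTLX = 314 / 6 = 52.3333 ≈ 52.3.

52.3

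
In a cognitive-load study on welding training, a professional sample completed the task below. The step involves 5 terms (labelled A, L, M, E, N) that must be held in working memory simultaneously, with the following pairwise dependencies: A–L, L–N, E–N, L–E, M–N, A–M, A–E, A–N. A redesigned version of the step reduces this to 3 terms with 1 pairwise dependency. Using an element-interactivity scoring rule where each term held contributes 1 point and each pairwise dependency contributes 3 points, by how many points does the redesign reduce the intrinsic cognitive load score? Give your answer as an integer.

Original: 5 × 1 + 8 × 3 = 5 + 24 = 29.
Redesigned: 3 × 1 + 1 × 3 = 3 + 3 = 6.
Reduction = 29 − 6 = 23.

23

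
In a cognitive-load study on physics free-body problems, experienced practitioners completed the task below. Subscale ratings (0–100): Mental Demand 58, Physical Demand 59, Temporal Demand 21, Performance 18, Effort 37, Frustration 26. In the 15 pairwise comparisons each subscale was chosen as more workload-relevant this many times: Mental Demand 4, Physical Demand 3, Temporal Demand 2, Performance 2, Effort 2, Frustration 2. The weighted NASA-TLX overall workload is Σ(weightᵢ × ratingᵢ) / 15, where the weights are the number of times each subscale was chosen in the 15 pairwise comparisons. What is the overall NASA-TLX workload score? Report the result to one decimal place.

The tallies are the weights (they sum to 15).
Weighted sum = 4·58 + 3·59 + 2·21 + 2·18 + 2·37 + 2·26
            = 232 + 177 + 42 + 36 + 74 + 52 = 613.
Overall workload = 613 / 15 = 40.8667 ≈ 40.9.

40.9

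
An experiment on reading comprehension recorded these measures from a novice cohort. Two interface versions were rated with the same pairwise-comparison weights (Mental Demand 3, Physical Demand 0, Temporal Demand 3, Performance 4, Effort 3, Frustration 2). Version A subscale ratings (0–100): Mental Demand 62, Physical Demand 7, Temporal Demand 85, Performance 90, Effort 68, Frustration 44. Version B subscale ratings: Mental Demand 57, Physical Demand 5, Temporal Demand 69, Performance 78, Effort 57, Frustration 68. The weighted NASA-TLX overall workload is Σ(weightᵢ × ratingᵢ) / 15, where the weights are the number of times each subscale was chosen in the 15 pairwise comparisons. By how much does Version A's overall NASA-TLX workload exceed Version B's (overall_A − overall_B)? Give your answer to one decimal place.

Version A weighted sum = 3·62 + 0·7 + 3·85 + 4·90 + 3·68 + 2·44 = 186 + 0 + 255 + 360 + 204 + 88 = 1093; overall_A = 1093/15 = 72.8667.
Version B weighted sum = 3·57 + 0·5 + 3·69 + 4·78 + 3·57 + 2·68 = 171 + 0 + 207 + 312 + 171 + 136 = 997; overall_B = 997/15 = 66.4667.
Difference = 72.8667 − 66.4667 = 6.4000 ≈ 6.4.

6.4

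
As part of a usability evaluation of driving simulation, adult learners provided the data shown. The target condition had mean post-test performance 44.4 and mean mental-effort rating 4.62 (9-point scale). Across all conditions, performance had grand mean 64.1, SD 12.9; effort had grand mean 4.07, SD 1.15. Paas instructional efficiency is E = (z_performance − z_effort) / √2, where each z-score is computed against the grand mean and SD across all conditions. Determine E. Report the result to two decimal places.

-1.42

z_performance = (44.4 − 64.1) / 12.9 = -19.7000 / 12.9 = -1.5271.
z_effort = (4.62 − 4.07) / 1.15 = 0.5500 / 1.15 = 0.4783.
z_P − z_E = -1.5271 − 0.4783 = -2.0054.
E = -2.0054 / √2 = -2.0054 / 1.41421 = -1.4180 ≈ -1.42.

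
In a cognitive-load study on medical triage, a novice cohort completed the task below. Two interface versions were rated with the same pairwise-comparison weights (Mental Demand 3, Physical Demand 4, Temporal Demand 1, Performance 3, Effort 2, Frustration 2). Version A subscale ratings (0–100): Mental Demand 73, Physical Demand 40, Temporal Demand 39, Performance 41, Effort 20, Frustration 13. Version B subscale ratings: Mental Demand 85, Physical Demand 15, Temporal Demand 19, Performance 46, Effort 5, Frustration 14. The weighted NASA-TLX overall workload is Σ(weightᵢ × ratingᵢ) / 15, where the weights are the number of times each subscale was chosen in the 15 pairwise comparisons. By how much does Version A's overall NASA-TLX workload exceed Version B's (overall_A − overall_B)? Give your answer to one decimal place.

6.5

Version A weighted sum = 3·73 + 4·40 + 1·39 + 3·41 + 2·20 + 2·13 = 219 + 160 + 39 + 123 + 40 + 26 = 607; overall_A = 607/15 = 40.4667.
Version B weighted sum = 3·85 + 4·15 + 1·19 + 3·46 + 2·5 + 2·14 = 255 + 60 + 19 + 138 + 10 + 28 = 510; overall_B = 510/15 = 34.0000.
Difference = 40.4667 − 34.0000 = 6.4667 ≈ 6.5.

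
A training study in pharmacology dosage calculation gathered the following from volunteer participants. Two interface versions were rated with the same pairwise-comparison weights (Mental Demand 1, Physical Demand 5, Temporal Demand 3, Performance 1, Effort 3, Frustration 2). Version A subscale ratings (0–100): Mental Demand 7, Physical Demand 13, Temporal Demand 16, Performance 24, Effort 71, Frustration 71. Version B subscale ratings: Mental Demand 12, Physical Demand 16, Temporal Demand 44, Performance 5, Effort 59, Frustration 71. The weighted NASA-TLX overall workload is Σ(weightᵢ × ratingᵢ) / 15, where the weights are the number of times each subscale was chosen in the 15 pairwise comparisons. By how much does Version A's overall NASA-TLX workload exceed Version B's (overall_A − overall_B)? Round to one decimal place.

-3.3

Version A weighted sum = 1·7 + 5·13 + 3·16 + 1·24 + 3·71 + 2·71 = 7 + 65 + 48 + 24 + 213 + 142 = 499; overall_A = 499/15 = 33.2667.
Version B weighted sum = 1·12 + 5·16 + 3·44 + 1·5 + 3·59 + 2·71 = 12 + 80 + 132 + 5 + 177 + 142 = 548; overall_B = 548/15 = 36.5333.
Difference = 33.2667 − 36.5333 = -3.2666 ≈ -3.3.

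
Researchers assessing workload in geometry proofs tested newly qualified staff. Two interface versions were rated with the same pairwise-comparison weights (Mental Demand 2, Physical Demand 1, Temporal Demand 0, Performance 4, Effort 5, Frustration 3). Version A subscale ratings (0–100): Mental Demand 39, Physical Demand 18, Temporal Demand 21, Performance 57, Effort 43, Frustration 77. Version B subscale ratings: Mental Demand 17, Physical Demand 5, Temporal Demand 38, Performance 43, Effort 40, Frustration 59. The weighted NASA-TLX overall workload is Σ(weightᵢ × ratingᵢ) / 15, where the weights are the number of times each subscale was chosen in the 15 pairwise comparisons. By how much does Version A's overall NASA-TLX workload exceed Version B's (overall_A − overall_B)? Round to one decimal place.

Version A weighted sum = 2·39 + 1·18 + 0·21 + 4·57 + 5·43 + 3·77 = 78 + 18 + 0 + 228 + 215 + 231 = 770; overall_A = 770/15 = 51.3333.
Version B weighted sum = 2·17 + 1·5 + 0·38 + 4·43 + 5·40 + 3·59 = 34 + 5 + 0 + 172 + 200 + 177 = 588; overall_B = 588/15 = 39.2000.
Difference = 51.3333 − 39.2000 = 12.1333 ≈ 12.1.

12.1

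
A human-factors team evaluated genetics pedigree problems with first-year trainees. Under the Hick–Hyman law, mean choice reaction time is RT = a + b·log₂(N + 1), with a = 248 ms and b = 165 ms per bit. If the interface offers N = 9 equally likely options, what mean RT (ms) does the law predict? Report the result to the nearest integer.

log₂(9 + 1) = log₂(10) = 3.3219.
RT = 248 + 165 × 3.3219 = 248 + 548.1135 = 796.1135 ms.
≈ 796 ms.

796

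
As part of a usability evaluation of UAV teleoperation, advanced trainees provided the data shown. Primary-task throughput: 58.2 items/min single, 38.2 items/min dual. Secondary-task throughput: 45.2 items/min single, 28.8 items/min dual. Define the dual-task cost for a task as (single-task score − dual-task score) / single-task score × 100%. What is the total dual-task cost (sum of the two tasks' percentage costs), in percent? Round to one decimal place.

Primary cost = (58.2 − 38.2) / 58.2 × 100% = 34.3643%.
Secondary cost = (45.2 − 28.8) / 45.2 × 100% = 36.2832%.
Total = 34.3643% + 36.2832% = 70.6475% ≈ 70.6%.

70.6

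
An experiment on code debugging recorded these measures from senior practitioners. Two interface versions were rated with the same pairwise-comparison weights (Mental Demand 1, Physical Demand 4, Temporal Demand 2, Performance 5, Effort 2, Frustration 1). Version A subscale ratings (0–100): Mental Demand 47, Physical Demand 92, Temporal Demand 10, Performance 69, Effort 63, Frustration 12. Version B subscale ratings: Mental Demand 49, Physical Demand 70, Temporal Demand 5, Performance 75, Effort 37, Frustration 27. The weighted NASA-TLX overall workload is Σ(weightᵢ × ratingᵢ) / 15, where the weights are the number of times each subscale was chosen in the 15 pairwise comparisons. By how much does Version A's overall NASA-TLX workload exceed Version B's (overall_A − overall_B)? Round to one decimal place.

6.9

Version A weighted sum = 1·47 + 4·92 + 2·10 + 5·69 + 2·63 + 1·12 = 47 + 368 + 20 + 345 + 126 + 12 = 918; overall_A = 918/15 = 61.2000.
Version B weighted sum = 1·49 + 4·70 + 2·5 + 5·75 + 2·37 + 1·27 = 49 + 280 + 10 + 375 + 74 + 27 = 815; overall_B = 815/15 = 54.3333.
Difference = 61.2000 − 54.3333 = 6.8667 ≈ 6.9.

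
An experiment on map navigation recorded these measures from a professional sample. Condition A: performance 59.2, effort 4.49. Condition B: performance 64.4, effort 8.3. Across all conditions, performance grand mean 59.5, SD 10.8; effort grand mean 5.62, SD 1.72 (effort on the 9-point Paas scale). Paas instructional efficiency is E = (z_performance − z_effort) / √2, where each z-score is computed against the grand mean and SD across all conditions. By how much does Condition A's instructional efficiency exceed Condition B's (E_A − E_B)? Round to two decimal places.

Condition A: z_P = (59.2 − 59.5)/10.8 = -0.0278; z_E = (4.49 − 5.62)/1.72 = -0.6570; E_A = (-0.0278 − (-0.6570))/√2 = 0.4449.
Condition B: z_P = (64.4 − 59.5)/10.8 = 0.4537; z_E = (8.3 − 5.62)/1.72 = 1.5581; E_B = (0.4537 − 1.5581)/√2 = -0.7809.
E_A − E_B = 0.4449 − (-0.7809) = 1.2258 ≈ 1.23.

1.23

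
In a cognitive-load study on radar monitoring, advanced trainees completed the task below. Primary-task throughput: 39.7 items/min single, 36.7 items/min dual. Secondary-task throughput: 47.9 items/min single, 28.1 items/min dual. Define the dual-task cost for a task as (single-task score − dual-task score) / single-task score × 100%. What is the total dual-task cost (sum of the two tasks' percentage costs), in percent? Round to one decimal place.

Primary cost = (39.7 − 36.7) / 39.7 × 100% = 7.5567%.
Secondary cost = (47.9 − 28.1) / 47.9 × 100% = 41.3361%.
Total = 7.5567% + 41.3361% = 48.8928% ≈ 48.9%.

48.9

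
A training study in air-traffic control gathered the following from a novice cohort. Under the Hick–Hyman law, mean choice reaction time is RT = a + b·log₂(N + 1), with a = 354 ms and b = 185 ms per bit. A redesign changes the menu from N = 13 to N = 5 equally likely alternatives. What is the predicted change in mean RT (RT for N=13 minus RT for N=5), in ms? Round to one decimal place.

RT(13) = 354 + 185·log₂(14) = 354 + 185·3.8074 = 1058.3690 ms.
RT(5) = 354 + 185·log₂(6) = 354 + 185·2.5850 = 832.2250 ms.
Difference = 1058.3690 − 832.2250 = 226.1440 ≈ 226.1 ms.

226.1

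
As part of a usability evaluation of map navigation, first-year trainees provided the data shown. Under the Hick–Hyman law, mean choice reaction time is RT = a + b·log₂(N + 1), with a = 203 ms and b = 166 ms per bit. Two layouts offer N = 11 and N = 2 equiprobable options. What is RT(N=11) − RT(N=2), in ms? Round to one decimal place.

RT(11) = 203 + 166·log₂(12) = 203 + 166·3.5850 = 798.1100 ms.
RT(2) = 203 + 166·log₂(3) = 203 + 166·1.5850 = 466.1100 ms.
Difference = 798.1100 − 466.1100 = 332.0000 ≈ 332.0 ms.

332.0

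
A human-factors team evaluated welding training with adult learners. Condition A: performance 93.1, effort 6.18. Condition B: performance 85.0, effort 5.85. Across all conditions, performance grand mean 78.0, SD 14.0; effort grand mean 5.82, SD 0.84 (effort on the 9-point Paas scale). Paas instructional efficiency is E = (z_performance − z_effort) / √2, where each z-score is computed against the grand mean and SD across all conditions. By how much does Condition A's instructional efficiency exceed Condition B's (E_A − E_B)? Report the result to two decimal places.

Condition A: z_P = (93.1 − 78.0)/14.0 = 1.0786; z_E = (6.18 − 5.82)/0.84 = 0.4286; E_A = (1.0786 − 0.4286)/√2 = 0.4596.
Condition B: z_P = (85.0 − 78.0)/14.0 = 0.5000; z_E = (5.85 − 5.82)/0.84 = 0.0357; E_B = (0.5000 − 0.0357)/√2 = 0.3283.
E_A − E_B = 0.4596 − 0.3283 = 0.1313 ≈ 0.13.

0.13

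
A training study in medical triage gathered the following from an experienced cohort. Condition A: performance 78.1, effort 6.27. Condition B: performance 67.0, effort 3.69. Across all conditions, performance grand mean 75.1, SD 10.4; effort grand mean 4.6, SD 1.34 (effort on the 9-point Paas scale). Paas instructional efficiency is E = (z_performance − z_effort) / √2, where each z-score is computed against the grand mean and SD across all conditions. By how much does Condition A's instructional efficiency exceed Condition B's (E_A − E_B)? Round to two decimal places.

Condition A: z_P = (78.1 − 75.1)/10.4 = 0.2885; z_E = (6.27 − 4.6)/1.34 = 1.2463; E_A = (0.2885 − 1.2463)/√2 = -0.6773.
Condition B: z_P = (67.0 − 75.1)/10.4 = -0.7788; z_E = (3.69 − 4.6)/1.34 = -0.6791; E_B = (-0.7788 − (-0.6791))/√2 = -0.0705.
E_A − E_B = -0.6773 − (-0.0705) = -0.6068 ≈ -0.61.

-0.61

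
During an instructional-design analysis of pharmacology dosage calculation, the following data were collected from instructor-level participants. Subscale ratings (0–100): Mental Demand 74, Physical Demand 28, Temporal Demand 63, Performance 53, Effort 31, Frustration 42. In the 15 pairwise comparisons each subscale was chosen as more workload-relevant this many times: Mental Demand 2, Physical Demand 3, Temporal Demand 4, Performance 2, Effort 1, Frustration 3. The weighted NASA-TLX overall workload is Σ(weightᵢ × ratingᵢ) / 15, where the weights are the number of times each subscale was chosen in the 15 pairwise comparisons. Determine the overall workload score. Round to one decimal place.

49.8

The tallies are the weights (they sum to 15).
Weighted sum = 2·74 + 3·28 + 4·63 + 2·53 + 1·31 + 3·42
            = 148 + 84 + 252 + 106 + 31 + 126 = 747.
Overall workload = 747 / 15 = 49.8000 ≈ 49.8.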